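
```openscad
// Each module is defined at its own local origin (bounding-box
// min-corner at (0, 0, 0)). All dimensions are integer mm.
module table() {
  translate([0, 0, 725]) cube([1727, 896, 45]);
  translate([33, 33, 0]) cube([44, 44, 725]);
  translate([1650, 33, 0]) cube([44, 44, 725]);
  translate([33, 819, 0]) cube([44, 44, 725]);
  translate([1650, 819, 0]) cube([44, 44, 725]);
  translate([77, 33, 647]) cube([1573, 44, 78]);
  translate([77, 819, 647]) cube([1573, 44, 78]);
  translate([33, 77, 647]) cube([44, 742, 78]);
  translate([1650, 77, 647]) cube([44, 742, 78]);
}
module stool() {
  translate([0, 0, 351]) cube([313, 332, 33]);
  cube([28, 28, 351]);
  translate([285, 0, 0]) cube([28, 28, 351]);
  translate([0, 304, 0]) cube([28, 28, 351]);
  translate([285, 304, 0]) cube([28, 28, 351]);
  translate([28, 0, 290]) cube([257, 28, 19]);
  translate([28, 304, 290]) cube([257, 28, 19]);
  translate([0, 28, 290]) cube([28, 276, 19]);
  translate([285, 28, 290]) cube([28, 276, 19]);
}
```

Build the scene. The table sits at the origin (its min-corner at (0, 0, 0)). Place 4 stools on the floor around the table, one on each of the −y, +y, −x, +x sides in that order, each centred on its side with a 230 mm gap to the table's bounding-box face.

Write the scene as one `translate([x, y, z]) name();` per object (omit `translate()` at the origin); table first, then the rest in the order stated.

table();
translate([707, -562, 0]) stool();
translate([707, 1126, 0]) stool();
translate([-543, 282, 0]) stool();
translate([1957, 282, 0]) stool();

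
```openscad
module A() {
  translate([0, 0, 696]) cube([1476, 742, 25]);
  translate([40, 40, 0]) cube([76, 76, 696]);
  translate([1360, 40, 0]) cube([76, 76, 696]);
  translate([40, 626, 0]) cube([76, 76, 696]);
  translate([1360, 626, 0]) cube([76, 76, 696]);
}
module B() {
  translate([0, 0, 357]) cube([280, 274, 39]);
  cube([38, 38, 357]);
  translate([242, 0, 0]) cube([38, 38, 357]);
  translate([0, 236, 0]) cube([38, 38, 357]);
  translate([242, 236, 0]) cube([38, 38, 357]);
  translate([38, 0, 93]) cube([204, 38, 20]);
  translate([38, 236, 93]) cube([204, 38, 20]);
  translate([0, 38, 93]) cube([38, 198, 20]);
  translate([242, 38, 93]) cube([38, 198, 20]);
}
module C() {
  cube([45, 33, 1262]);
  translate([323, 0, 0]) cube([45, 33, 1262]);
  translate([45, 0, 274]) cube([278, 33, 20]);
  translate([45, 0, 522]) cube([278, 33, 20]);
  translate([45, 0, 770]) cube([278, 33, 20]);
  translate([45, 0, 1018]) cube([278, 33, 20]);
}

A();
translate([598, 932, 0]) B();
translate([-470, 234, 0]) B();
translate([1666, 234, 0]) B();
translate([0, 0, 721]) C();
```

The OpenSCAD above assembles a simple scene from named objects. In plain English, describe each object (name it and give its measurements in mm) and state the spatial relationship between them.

A is a table with a 1476×742 mm rectangular top, 25 mm thick, top surface at z = 721 mm, supported by four 76×76 mm square legs, each inset 40 mm from the nearest pair of top edges, running from the floor.

B is a four-legged stool. The seat is a 280×274×39 mm slab whose top surface is at z = 396 mm; four square legs, each 38×38 mm in cross-section, run from the floor (z = 0) to the underside of the seat, each flush with a corner of the seat. Four stretchers, 38 mm wide and 20 mm tall, connect adjacent legs with their undersides at z = 93 mm, each running between the inner faces of the legs it joins and aligned with the legs' outer faces on the other axis.

C is a straight ladder. Two 45×33 mm vertical rails, 1262 mm tall, stand 368 mm apart (outside-to-outside) with their front faces coplanar on the −y side. 4 rungs, each 33 mm deep and 20 mm tall, span between the inner faces of the rails, front faces flush with the rails. The lowest rung's underside is at z = 274 mm and rungs are spaced 248 mm apart (underside to underside).

Three stools sit around the table at the +y, −x, +x sides. The ladder is on top of the table.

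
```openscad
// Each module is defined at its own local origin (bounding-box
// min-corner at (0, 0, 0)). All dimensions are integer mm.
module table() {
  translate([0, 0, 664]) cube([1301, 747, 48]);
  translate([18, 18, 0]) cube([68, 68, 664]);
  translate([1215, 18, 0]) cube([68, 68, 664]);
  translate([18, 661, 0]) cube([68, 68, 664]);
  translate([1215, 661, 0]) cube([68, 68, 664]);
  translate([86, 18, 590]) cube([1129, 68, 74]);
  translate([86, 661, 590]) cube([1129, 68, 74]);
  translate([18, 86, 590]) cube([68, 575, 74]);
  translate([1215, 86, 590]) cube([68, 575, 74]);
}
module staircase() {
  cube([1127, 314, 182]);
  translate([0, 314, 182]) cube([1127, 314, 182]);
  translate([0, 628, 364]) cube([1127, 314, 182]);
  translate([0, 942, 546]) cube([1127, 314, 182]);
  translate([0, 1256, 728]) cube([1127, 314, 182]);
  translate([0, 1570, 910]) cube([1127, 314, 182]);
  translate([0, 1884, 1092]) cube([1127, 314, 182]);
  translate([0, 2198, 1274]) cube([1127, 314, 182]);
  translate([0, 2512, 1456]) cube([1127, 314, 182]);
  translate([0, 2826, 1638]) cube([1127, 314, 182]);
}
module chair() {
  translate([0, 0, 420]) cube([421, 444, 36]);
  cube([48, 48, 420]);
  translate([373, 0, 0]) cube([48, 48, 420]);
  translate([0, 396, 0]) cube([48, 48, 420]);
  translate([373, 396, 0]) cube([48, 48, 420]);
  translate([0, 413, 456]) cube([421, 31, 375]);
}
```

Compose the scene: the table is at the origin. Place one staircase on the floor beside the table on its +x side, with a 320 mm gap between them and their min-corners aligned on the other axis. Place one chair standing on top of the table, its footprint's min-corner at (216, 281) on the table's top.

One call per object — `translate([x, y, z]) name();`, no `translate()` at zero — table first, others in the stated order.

table();
translate([1621, 0, 0]) staircase();
translate([216, 281, 712]) chair();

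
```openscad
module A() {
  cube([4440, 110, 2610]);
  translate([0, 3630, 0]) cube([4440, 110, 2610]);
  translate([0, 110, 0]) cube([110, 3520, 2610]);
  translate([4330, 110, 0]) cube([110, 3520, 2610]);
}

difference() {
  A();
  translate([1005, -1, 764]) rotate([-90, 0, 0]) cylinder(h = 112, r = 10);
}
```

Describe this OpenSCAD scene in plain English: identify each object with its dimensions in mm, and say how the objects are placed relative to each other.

A is the wall frame of a small rectangular building: four walls, each 2610 mm tall and 110 mm thick, enclosing a footprint 4440 mm (x) by 3740 mm (y) outside-to-outside, with no floor or roof. The front and back walls (the −y and +y sides) span the full width; the two side walls fit between them.

The house frame has a circular hole of radius 10 mm through its front wall, centred at (x = 1005, z = 764).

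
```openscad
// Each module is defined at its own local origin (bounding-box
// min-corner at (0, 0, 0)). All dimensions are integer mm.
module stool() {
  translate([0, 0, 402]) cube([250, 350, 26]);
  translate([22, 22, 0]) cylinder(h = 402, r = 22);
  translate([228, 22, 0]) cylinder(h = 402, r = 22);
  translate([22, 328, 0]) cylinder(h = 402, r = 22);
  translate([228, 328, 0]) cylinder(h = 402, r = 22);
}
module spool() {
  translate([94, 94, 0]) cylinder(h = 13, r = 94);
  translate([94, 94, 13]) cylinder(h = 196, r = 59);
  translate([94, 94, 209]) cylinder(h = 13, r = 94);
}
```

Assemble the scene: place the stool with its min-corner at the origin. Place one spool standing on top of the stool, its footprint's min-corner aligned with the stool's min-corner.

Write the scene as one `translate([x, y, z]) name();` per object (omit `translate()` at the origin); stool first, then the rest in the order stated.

stool();
translate([0, 0, 428]) spool();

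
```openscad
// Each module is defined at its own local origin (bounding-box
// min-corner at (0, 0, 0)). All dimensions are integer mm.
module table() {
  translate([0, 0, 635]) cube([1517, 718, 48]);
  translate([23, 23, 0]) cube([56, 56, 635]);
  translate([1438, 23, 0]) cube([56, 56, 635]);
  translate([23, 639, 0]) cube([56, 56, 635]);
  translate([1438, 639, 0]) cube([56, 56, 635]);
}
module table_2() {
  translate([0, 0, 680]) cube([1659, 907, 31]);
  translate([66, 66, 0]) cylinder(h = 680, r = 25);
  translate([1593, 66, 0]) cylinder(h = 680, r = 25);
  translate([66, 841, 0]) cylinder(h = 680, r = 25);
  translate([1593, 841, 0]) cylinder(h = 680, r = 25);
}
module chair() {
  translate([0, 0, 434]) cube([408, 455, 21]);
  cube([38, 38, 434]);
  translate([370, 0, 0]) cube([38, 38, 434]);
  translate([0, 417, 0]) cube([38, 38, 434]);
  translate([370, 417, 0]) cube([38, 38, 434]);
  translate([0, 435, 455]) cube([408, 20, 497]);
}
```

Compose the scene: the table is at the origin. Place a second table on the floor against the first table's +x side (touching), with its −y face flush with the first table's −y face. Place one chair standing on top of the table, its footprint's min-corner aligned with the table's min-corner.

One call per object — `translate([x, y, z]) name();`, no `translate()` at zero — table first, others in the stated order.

table();
translate([1517, 0, 0]) table_2();
translate([0, 0, 683]) chair();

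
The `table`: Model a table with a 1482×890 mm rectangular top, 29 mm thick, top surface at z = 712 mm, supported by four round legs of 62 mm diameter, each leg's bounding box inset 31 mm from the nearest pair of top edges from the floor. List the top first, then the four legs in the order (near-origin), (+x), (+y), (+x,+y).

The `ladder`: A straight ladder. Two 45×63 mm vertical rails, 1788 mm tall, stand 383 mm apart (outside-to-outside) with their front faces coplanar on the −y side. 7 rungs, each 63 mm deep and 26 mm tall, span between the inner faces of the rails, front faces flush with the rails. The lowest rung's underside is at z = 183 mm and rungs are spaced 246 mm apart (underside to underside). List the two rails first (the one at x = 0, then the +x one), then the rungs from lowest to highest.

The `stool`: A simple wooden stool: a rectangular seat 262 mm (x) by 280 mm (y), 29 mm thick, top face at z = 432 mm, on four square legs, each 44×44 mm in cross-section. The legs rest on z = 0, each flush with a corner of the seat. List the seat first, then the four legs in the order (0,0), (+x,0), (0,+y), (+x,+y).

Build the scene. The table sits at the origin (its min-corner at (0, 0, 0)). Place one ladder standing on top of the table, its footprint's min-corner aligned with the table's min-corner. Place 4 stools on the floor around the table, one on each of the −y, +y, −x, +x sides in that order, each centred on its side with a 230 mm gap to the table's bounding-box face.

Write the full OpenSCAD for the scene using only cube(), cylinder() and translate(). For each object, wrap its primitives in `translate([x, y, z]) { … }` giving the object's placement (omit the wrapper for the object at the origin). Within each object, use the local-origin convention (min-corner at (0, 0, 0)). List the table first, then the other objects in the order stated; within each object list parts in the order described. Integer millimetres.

translate([0, 0, 683]) cube([1482, 890, 29]);
translate([62, 62, 0]) cylinder(h = 683, r = 31);
translate([1420, 62, 0]) cylinder(h = 683, r = 31);
translate([62, 828, 0]) cylinder(h = 683, r = 31);
translate([1420, 828, 0]) cylinder(h = 683, r = 31);
translate([0, 0, 712]) {
  cube([45, 63, 1788]);
  translate([338, 0, 0]) cube([45, 63, 1788]);
  translate([45, 0, 183]) cube([293, 63, 26]);
  translate([45, 0, 429]) cube([293, 63, 26]);
  translate([45, 0, 675]) cube([293, 63, 26]);
  translate([45, 0, 921]) cube([293, 63, 26]);
  translate([45, 0, 1167]) cube([293, 63, 26]);
  translate([45, 0, 1413]) cube([293, 63, 26]);
  translate([45, 0, 1659]) cube([293, 63, 26]);
}
translate([610, -510, 0]) {
  translate([0, 0, 403]) cube([262, 280, 29]);
  cube([44, 44, 403]);
  translate([218, 0, 0]) cube([44, 44, 403]);
  translate([0, 236, 0]) cube([44, 44, 403]);
  translate([218, 236, 0]) cube([44, 44, 403]);
}
translate([610, 1120, 0]) {
  translate([0, 0, 403]) cube([262, 280, 29]);
  cube([44, 44, 403]);
  translate([218, 0, 0]) cube([44, 44, 403]);
  translate([0, 236, 0]) cube([44, 44, 403]);
  translate([218, 236, 0]) cube([44, 44, 403]);
}
translate([-492, 305, 0]) {
  translate([0, 0, 403]) cube([262, 280, 29]);
  cube([44, 44, 403]);
  translate([218, 0, 0]) cube([44, 44, 403]);
  translate([0, 236, 0]) cube([44, 44, 403]);
  translate([218, 236, 0]) cube([44, 44, 403]);
}
translate([1712, 305, 0]) {
  translate([0, 0, 403]) cube([262, 280, 29]);
  cube([44, 44, 403]);
  translate([218, 0, 0]) cube([44, 44, 403]);
  translate([0, 236, 0]) cube([44, 44, 403]);
  translate([218, 236, 0]) cube([44, 44, 403]);
}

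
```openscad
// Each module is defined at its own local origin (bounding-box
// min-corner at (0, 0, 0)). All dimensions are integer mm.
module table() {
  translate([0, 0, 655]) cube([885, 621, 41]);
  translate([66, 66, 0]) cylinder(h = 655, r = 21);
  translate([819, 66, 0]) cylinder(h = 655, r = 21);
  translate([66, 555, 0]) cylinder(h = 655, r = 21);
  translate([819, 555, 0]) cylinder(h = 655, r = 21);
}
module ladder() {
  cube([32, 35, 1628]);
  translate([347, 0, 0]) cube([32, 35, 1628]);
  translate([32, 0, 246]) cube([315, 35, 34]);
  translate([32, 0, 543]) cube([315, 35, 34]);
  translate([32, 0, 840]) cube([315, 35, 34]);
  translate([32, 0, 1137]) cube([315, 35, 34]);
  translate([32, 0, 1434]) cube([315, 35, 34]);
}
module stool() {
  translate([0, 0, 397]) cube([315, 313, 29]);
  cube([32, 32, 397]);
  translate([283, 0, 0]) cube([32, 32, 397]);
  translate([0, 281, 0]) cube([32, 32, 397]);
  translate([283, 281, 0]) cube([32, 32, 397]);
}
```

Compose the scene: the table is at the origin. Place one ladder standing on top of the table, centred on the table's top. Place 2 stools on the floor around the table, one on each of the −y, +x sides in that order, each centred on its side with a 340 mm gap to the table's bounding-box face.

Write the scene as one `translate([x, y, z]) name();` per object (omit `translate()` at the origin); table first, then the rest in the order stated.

table();
translate([253, 293, 696]) ladder();
translate([285, -653, 0]) stool();
translate([1225, 154, 0]) stool();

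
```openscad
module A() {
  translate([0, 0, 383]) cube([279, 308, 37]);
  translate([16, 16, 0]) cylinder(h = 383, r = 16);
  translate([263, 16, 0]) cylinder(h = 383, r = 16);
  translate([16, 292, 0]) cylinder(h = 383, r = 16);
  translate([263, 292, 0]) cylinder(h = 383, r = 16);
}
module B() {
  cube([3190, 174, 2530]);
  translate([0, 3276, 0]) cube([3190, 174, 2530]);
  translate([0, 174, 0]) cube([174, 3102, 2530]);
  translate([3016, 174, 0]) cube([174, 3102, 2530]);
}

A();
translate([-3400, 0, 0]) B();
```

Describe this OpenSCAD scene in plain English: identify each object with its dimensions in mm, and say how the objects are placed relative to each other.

A is a four-legged stool. The seat is 279×308 mm, 37 mm thick, top at z = 420 mm. It stands on four round legs, each 32 mm in diameter, from z = 0 to the seat underside, each leg's axis is inset half a diameter from the nearest pair of seat edges (so the leg's bounding box is flush with the corner).

B is the wall frame of a small rectangular building: four walls, each 2530 mm tall and 174 mm thick, enclosing a footprint 3190 mm (x) by 3450 mm (y) outside-to-outside, with no floor or roof. The front and back walls (the −y and +y sides) span the full width; the two side walls fit between them.

The house frame is on the floor beside the stool on its −x side.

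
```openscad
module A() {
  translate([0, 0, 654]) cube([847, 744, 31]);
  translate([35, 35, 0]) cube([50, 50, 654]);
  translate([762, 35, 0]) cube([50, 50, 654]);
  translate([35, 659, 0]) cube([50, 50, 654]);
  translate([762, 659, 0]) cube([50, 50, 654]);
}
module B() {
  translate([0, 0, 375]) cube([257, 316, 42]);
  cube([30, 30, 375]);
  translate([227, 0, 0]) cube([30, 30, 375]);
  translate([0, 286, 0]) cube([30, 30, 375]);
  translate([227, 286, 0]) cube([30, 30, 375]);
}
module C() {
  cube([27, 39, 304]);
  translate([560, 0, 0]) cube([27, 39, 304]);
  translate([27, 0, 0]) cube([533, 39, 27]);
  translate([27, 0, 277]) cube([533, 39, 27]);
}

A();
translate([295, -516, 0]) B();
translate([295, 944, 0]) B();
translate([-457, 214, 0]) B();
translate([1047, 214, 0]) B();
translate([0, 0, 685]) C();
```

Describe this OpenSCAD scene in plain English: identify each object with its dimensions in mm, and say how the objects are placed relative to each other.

A is a table with a 847×744 mm rectangular top, 31 mm thick, top surface at z = 685 mm, supported by four 50×50 mm square legs, each inset 35 mm from the nearest pair of top edges, running from the floor.

B is a four-legged stool. The seat is 257×316 mm, 42 mm thick, top at z = 417 mm. It stands on four square legs, each 30×30 mm in cross-section, from z = 0 to the seat underside, each flush with a corner of the seat.

C is a rectangular picture frame lying in the x–z plane (depth along y). The opening is 533 mm wide (x) by 250 mm tall (z), surrounded by a border 27 mm wide on all four sides. The frame is 39 mm deep and is made of two full-height vertical stiles with two horizontal rails fitted between them.

Four stools sit around the table at the −y, +y, −x, +x sides. The picture frame is on top of the table.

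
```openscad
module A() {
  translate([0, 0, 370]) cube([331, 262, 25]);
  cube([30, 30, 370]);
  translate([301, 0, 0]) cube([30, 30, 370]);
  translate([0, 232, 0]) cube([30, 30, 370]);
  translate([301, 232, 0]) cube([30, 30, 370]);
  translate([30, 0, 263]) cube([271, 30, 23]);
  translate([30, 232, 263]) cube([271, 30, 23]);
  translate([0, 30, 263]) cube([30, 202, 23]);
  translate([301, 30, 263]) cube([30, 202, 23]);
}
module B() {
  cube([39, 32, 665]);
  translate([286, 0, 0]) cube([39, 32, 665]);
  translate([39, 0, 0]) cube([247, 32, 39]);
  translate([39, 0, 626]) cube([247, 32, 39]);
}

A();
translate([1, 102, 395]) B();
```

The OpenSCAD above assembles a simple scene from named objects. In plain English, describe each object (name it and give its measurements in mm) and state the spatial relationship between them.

A is a simple wooden stool: a rectangular seat 331 mm (x) by 262 mm (y), 25 mm thick, top face at z = 395 mm, on four square legs, each 30×30 mm in cross-section. The legs rest on z = 0, each flush with a corner of the seat. Four stretchers, 30 mm wide and 23 mm tall, connect adjacent legs with their undersides at z = 263 mm, each running between the inner faces of the legs it joins and aligned with the legs' outer faces on the other axis.

B is a rectangular picture frame lying in the x–z plane (depth along y). The opening is 247 mm wide (x) by 587 mm tall (z), surrounded by a border 39 mm wide on all four sides. The frame is 32 mm deep and is made of two full-height vertical stiles with two horizontal rails fitted between them.

The picture frame is on top of the stool.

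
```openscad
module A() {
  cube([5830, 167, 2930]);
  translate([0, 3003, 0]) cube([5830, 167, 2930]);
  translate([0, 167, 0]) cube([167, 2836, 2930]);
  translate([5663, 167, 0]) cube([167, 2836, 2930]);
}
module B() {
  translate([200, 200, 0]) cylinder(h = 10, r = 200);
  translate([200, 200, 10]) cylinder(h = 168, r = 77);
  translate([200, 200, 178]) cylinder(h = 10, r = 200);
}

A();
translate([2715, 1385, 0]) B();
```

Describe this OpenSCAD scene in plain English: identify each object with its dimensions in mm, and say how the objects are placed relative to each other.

A is a box-shaped house frame (walls only): outside footprint 5830×3170 mm, wall height 2930 mm, wall thickness 167 mm. The two y-facing walls run the full x-width; the two x-facing walls fit between the inner faces of the y-facing walls.

B is a spool: two coaxial disc flanges of radius 200 mm and thickness 10 mm, joined by a core cylinder of radius 77 mm and height 168 mm. The lower flange rests on z = 0 and the three cylinders share a vertical axis.

The spool sits inside the house frame, centred.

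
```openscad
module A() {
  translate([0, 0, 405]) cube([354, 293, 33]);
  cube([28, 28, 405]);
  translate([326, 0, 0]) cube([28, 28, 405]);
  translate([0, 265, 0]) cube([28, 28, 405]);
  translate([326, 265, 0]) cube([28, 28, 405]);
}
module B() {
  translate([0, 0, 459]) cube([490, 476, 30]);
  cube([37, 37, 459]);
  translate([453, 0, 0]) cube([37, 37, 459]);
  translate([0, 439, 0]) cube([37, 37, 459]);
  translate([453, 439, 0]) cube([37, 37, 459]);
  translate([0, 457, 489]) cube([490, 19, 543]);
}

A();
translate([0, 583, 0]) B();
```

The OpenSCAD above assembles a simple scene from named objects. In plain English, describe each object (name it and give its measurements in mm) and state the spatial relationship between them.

A is a simple wooden stool: a rectangular seat 354 mm (x) by 293 mm (y), 33 mm thick, top face at z = 438 mm, on four square legs, each 28×28 mm in cross-section. The legs rest on z = 0, each flush with a corner of the seat.

B is a chair. The seat is a 490×476×30 mm slab with its top at z = 489 mm, on four 37×37 mm corner legs (flush with the seat edges, standing on z = 0). A flat backrest 19 mm thick, 543 mm tall, spans the full seat width and rises from the seat top along its +y edge, rear face flush with the rear of the seat.

The chair is on the floor beside the stool on its +y side.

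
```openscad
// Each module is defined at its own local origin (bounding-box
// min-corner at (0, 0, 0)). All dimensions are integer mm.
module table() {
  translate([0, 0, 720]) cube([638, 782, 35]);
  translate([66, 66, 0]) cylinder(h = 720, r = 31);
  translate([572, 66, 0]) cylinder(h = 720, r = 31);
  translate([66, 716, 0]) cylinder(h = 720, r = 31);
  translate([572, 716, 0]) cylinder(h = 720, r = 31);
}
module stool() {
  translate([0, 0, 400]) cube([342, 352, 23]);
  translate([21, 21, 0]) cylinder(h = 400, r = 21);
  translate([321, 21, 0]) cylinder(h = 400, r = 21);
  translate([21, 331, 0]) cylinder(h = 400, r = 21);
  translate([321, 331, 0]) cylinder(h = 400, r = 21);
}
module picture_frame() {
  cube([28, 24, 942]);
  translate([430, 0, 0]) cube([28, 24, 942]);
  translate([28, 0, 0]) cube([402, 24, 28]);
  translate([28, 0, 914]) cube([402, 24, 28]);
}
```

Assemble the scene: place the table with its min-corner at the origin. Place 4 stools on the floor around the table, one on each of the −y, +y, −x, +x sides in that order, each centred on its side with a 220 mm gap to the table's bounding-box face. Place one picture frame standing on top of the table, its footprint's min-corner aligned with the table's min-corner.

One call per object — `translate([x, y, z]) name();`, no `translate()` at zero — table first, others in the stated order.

table();
translate([148, -572, 0]) stool();
translate([148, 1002, 0]) stool();
translate([-562, 215, 0]) stool();
translate([858, 215, 0]) stool();
translate([0, 0, 755]) picture_frame();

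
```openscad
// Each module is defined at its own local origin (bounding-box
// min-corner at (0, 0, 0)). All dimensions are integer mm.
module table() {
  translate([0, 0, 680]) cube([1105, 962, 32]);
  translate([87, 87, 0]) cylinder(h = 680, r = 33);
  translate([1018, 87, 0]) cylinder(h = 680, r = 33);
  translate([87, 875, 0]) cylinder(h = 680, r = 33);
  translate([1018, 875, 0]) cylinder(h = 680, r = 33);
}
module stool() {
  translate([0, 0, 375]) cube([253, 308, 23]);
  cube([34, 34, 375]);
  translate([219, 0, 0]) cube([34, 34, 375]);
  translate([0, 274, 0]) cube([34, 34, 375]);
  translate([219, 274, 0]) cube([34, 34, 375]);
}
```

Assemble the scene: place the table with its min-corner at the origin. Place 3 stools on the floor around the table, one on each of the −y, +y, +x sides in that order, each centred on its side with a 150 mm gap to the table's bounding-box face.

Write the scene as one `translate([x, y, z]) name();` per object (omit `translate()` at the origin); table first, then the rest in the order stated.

table();
translate([426, -458, 0]) stool();
translate([426, 1112, 0]) stool();
translate([1255, 327, 0]) stool();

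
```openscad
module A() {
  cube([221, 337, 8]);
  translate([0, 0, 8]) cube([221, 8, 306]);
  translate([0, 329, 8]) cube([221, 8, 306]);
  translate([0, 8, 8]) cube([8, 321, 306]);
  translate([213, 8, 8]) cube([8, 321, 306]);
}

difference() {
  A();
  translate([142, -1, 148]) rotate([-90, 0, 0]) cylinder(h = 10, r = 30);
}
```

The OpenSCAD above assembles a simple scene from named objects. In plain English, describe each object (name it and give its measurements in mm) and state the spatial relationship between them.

A is an open-topped rectangular box: outside dimensions 221×337×314 mm, with a uniform wall and base thickness of 8 mm. The base is a full 221×337 slab on the floor; four walls sit on top of the base. The front and back walls (the −y and +y sides) span the full width; the two side walls fit between them.

The open box has a circular hole of radius 30 mm through its front wall, centred at (x = 142, z = 148).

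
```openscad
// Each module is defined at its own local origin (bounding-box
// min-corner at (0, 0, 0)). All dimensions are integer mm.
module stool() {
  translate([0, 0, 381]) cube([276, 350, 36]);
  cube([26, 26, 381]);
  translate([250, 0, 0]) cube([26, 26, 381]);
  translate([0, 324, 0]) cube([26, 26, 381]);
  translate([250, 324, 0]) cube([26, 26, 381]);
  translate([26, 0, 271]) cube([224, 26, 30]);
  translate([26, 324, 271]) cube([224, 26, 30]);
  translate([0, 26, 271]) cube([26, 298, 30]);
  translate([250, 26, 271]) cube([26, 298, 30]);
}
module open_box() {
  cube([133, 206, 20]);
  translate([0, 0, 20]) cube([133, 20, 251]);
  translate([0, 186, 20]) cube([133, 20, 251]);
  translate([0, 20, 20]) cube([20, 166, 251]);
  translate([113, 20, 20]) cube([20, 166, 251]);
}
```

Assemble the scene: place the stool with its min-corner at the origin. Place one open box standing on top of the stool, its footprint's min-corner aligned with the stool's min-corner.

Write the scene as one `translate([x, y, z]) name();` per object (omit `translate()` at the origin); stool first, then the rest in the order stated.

stool();
translate([0, 0, 417]) open_box();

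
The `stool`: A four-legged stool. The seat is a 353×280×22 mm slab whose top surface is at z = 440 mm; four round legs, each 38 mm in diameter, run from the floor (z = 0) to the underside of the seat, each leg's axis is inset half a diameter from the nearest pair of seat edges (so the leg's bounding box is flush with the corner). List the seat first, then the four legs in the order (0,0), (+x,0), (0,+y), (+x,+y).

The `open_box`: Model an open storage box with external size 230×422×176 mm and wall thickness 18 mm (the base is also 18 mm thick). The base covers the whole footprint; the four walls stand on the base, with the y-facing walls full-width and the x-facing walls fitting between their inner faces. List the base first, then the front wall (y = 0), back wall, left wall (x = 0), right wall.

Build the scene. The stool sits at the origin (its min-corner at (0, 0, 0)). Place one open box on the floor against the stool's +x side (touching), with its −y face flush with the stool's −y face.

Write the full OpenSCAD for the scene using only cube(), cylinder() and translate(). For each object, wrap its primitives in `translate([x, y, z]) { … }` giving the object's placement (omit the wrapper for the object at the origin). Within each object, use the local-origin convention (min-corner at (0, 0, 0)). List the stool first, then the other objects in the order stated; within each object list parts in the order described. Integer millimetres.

translate([0, 0, 418]) cube([353, 280, 22]);
translate([19, 19, 0]) cylinder(h = 418, r = 19);
translate([334, 19, 0]) cylinder(h = 418, r = 19);
translate([19, 261, 0]) cylinder(h = 418, r = 19);
translate([334, 261, 0]) cylinder(h = 418, r = 19);
translate([353, 0, 0]) {
  cube([230, 422, 18]);
  translate([0, 0, 18]) cube([230, 18, 158]);
  translate([0, 404, 18]) cube([230, 18, 158]);
  translate([0, 18, 18]) cube([18, 386, 158]);
  translate([212, 18, 18]) cube([18, 386, 158]);
}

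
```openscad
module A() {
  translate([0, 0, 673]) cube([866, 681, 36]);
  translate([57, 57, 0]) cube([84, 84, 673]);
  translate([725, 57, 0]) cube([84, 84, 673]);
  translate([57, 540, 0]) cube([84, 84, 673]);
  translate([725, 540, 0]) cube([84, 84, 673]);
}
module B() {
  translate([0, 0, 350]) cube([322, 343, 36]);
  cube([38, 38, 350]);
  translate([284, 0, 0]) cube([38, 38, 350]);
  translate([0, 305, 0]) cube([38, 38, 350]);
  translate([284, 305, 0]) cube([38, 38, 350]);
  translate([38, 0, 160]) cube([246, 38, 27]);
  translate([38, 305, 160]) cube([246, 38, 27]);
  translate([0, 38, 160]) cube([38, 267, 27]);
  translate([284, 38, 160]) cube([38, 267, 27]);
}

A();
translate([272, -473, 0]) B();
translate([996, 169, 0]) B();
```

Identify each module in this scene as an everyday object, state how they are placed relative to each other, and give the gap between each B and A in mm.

A is a table. B is a stool. Two stools sit around the table at the −y, +x sides. The gap between each stool and the table is 130 mm.

Each stool's nearest face is 130 mm from the table's bounding box.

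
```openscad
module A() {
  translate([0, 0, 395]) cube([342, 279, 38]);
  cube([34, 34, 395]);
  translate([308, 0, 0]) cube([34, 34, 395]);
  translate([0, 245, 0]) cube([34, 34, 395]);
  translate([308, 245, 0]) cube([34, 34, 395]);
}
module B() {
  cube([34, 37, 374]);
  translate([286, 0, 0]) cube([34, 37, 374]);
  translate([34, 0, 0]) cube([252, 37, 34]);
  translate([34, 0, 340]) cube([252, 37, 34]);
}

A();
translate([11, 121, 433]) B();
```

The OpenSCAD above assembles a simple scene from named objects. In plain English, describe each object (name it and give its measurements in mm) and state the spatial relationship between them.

A is a four-legged stool. The seat is 342×279 mm, 38 mm thick, top at z = 433 mm. It stands on four square legs, each 34×34 mm in cross-section, from z = 0 to the seat underside, each flush with a corner of the seat.

B is a picture frame with a 252×306 mm rectangular opening (x by z) and a uniform 34 mm border on every side. Frame depth is 37 mm along y. It is built from two vertical stiles running the full outside height and two horizontal rails spanning the gap between the stiles.

The picture frame is on top of the stool, centred.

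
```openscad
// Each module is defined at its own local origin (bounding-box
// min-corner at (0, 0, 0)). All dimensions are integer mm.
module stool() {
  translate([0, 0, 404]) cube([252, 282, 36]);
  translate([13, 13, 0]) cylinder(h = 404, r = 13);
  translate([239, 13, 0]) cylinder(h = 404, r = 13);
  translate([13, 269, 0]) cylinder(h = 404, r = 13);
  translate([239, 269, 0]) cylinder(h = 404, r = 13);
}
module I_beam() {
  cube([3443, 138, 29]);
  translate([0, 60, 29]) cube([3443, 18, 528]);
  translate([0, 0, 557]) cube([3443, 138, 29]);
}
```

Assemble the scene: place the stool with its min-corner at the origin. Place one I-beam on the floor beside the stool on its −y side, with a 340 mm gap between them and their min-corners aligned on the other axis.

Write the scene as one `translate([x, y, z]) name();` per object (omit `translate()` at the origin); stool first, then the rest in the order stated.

stool();
translate([0, -478, 0]) I_beam();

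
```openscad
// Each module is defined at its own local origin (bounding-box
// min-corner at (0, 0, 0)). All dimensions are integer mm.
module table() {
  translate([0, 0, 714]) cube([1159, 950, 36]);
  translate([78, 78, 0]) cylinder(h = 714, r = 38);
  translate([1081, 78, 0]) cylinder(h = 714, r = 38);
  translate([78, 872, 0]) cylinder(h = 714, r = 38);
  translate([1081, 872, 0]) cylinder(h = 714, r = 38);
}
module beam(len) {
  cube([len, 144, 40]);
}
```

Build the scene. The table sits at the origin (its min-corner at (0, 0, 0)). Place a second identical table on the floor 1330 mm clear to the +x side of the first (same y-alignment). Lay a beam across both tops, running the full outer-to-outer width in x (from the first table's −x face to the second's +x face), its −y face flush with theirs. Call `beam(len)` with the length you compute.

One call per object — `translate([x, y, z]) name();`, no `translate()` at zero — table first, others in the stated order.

table();
translate([2489, 0, 0]) table();
translate([0, 0, 750]) beam(3648);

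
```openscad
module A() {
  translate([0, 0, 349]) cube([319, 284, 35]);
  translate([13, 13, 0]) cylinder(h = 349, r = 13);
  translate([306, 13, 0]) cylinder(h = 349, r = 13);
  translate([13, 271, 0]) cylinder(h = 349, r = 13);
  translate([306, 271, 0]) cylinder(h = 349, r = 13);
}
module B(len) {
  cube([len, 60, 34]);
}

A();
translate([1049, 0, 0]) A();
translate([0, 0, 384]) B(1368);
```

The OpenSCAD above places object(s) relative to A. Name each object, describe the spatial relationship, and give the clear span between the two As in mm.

A is a stool. B is a beam. A beam spans the tops of two stools. The clear span between the two stools is 730 mm.

Second stool starts at x = 1049; first ends at x = 319; clear span = 1049 − 319 = 730 mm.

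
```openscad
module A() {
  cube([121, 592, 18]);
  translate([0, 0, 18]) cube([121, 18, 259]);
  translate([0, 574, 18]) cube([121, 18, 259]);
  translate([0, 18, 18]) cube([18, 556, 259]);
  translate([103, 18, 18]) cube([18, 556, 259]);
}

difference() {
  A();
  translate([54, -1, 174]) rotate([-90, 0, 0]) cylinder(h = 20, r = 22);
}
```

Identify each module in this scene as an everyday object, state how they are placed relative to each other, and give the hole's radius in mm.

A is an open box. The open box has a circular hole through its front wall. The hole's radius is 22 mm.

The subtracted cylinder has r = 22 mm.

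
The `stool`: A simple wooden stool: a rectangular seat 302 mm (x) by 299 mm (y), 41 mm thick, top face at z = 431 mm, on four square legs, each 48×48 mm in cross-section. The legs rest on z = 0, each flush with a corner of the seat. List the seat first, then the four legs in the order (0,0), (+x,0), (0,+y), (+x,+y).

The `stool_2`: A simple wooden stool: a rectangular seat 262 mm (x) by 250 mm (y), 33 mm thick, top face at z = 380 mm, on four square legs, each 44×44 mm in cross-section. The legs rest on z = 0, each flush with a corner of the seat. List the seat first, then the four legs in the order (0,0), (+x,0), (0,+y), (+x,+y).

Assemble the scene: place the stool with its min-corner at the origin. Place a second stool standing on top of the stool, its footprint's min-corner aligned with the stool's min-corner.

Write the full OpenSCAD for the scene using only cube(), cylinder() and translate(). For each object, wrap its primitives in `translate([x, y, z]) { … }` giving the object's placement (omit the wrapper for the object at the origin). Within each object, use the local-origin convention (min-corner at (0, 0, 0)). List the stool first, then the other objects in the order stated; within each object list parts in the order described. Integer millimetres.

translate([0, 0, 390]) cube([302, 299, 41]);
cube([48, 48, 390]);
translate([254, 0, 0]) cube([48, 48, 390]);
translate([0, 251, 0]) cube([48, 48, 390]);
translate([254, 251, 0]) cube([48, 48, 390]);
translate([0, 0, 431]) {
  translate([0, 0, 347]) cube([262, 250, 33]);
  cube([44, 44, 347]);
  translate([218, 0, 0]) cube([44, 44, 347]);
  translate([0, 206, 0]) cube([44, 44, 347]);
  translate([218, 206, 0]) cube([44, 44, 347]);
}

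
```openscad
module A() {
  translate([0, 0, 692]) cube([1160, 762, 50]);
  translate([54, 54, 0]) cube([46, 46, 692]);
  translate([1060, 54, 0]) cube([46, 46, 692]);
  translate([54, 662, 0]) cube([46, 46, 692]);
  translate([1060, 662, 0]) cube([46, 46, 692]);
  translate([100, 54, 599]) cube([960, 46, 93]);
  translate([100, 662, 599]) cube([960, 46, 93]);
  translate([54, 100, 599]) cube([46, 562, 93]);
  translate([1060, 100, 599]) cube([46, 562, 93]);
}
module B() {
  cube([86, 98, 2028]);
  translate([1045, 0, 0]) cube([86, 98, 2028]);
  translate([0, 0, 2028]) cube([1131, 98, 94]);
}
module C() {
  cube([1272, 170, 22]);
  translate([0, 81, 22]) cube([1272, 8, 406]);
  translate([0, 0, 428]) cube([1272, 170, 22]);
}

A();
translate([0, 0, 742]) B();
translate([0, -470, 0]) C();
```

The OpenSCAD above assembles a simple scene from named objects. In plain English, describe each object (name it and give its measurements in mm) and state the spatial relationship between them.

A is a rectangular dining table. The top is 1160×762×50 mm with its upper surface at z = 742 mm. It stands on four 46×46 mm square legs, each inset 54 mm from the nearest pair of top edges, running from the floor to the underside of the top. Four apron rails, 46 mm thick and 93 mm tall, run between adjacent legs with their top edges flush with the underside of the top and their outer faces flush with the legs' outer faces.

B is a rectangular door frame: two vertical jambs of 86×98 mm section, 2028 mm tall, with a clear opening 959 mm wide between their inner faces. A header 94 mm tall and 98 mm deep lies on top of the jambs and spans the full outside width.

C is an I-beam lying along x, 1272 mm long. Overall section height 450 mm. Two flanges 170 mm wide (y) and 22 mm thick, one on the floor and one at the top; a web 8 mm thick runs between them, centred on the flange width.

The door frame is on top of the table. The I-beam is on the floor beside the table on its −y side.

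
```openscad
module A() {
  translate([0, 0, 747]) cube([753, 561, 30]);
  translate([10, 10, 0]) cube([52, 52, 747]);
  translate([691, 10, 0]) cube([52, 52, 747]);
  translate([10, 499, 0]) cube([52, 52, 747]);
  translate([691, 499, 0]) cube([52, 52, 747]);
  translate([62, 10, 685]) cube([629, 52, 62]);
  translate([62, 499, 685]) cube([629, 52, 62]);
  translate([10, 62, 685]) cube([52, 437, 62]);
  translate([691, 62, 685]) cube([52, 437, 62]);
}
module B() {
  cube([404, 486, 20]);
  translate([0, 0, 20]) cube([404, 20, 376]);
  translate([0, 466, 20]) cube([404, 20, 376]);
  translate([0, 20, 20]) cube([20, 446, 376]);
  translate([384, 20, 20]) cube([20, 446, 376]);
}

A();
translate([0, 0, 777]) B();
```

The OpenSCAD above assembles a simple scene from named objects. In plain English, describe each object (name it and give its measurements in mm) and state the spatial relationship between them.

A is a rectangular dining table. The top is 753×561×30 mm with its upper surface at z = 777 mm. It stands on four 52×52 mm square legs, each inset 10 mm from the nearest pair of top edges, running from the floor to the underside of the top. Four apron rails, 52 mm thick and 62 mm tall, run between adjacent legs with their top edges flush with the underside of the top and their outer faces flush with the legs' outer faces.

B is an open-topped rectangular box: outside dimensions 404×486×396 mm, with a uniform wall and base thickness of 20 mm. The base is a full 404×486 slab on the floor; four walls sit on top of the base. The front and back walls (the −y and +y sides) span the full width; the two side walls fit between them.

The open box is on top of the table.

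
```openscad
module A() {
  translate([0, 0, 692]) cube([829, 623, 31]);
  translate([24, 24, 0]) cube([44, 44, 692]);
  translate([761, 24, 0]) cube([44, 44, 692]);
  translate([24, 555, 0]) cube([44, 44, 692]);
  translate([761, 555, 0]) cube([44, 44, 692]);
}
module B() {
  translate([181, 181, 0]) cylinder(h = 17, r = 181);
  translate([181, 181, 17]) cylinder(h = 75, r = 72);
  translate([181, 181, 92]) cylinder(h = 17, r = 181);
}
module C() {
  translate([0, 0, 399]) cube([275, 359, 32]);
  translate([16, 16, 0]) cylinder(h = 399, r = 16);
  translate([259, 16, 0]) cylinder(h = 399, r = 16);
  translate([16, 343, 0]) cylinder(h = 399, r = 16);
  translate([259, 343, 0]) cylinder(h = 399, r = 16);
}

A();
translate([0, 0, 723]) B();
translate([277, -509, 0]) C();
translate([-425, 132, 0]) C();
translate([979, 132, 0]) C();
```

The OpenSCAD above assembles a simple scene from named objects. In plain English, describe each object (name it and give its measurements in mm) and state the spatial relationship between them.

A is a table: top 829 mm (x) × 623 mm (y), 31 mm thick, upper face at z = 723 mm, on four 44×44 mm square legs, each inset 24 mm from the nearest pair of top edges, running from z = 0 to the bottom of the top.

B is a spool: two coaxial disc flanges of radius 181 mm and thickness 17 mm, joined by a core cylinder of radius 72 mm and height 75 mm. The lower flange rests on z = 0 and the three cylinders share a vertical axis.

C is a four-legged stool. The seat is a 275×359×32 mm slab whose top surface is at z = 431 mm; four round legs, each 32 mm in diameter, run from the floor (z = 0) to the underside of the seat, each leg's axis is inset half a diameter from the nearest pair of seat edges (so the leg's bounding box is flush with the corner).

The spool is on top of the table. Three stools sit around the table at the −y, −x, +x sides.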